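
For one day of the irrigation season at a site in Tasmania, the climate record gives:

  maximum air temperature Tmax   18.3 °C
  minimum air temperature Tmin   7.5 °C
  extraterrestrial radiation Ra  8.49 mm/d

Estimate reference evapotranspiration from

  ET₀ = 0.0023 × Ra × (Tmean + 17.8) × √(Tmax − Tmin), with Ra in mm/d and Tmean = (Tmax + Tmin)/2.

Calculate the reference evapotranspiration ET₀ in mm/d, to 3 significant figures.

Tmean = (18.3 + 7.5)/2 = 12.90 °C
ET₀ = 0.0023 × 8.49 × (12.90 + 17.8) × √10.8 = 0.0023 × 8.49 × 30.70 × 3.2863 = 1.9701 mm/d

1.97 mm/d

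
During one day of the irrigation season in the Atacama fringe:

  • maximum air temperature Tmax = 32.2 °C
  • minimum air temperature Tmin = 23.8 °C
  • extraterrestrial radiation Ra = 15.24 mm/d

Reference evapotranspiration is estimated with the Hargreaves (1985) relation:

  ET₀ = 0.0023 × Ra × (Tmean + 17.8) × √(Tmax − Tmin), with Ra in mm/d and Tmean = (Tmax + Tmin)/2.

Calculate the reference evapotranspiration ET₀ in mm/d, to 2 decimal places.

Tmean = (32.2 + 23.8)/2 = 28.00 °C
ET₀ = 0.0023 × 15.24 × (28.00 + 17.8) × √8.4 = 0.0023 × 15.24 × 45.80 × 2.8983 = 4.6529 mm/d

4.65 mm/d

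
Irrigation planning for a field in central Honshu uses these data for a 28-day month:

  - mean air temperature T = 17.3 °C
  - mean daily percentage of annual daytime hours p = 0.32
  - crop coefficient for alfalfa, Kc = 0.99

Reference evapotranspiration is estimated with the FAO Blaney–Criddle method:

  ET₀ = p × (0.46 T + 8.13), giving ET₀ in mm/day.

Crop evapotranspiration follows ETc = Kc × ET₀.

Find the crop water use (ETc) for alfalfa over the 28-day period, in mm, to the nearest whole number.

ET₀ = 0.32 × (0.46 × 17.3 + 8.13) = 0.32 × 16.088 = 5.1482 mm/d
ETc = Kc × ET₀ = 0.99 × 5.1482 = 5.0967 mm/d
Over 28 days: 5.0967 × 28 = 142.708 mm

143 mm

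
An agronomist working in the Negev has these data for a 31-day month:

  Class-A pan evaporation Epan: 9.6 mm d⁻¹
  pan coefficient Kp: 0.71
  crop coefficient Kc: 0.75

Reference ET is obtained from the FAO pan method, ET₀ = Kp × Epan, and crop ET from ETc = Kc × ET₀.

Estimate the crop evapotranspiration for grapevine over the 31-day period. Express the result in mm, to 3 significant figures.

158 mm

ET₀ = 0.71 × 9.6 = 6.8160 mm/d
ETc = Kc × ET₀ = 0.75 × 6.8160 = 5.1120 mm/d
Over 31 days: 5.1120 × 31 = 158.472 mm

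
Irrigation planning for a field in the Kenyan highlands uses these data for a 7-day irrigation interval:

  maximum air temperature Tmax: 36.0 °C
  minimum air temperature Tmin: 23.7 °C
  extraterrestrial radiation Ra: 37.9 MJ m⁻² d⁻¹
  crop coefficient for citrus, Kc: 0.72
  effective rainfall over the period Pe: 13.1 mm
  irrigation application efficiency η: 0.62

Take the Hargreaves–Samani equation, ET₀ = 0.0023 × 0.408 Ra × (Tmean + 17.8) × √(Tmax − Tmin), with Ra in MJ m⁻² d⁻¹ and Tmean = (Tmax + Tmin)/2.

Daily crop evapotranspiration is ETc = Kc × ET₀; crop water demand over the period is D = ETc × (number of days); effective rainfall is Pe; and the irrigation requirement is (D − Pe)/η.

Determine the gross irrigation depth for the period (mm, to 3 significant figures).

27.2 mm

Tmean = (36.0 + 23.7)/2 = 29.85 °C
0.408 Ra = 0.408 × 37.9 = 15.4632 mm/d equivalent
ET₀ = 0.0023 × 15.4632 × (29.85 + 17.8) × √12.3 = 0.0023 × 15.4632 × 47.65 × 3.5071 = 5.9434 mm/d
ETc = Kc × ET₀ = 0.72 × 5.9434 = 4.2792 mm/d
Crop demand D = ETc × 7 d = 4.2792 × 7 = 29.954 mm
D − Pe = 29.954 − 13.1 = 16.854 mm
Gross irrigation = 16.854 / 0.62 = 27.184 mm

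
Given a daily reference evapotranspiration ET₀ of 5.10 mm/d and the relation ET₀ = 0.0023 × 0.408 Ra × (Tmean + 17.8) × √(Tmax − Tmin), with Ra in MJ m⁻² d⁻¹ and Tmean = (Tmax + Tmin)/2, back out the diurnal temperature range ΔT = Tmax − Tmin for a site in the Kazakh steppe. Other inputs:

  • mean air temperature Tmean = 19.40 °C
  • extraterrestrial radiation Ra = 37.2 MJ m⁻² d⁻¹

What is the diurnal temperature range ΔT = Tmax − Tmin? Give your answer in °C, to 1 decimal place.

15.4 °C

√ΔT = ET₀ / [0.0023 × 0.408 × Ra × (Tmean+17.8)] = 5.10 / (0.0023 × 15.1776 × 37.20) = 3.9273
ΔT = 3.9273² = 15.424 °C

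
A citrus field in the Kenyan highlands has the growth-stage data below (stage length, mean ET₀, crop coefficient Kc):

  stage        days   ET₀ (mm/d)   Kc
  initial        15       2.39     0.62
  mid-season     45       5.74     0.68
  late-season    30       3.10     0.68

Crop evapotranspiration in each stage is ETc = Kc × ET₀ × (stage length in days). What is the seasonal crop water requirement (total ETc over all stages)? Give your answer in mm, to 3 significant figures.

initial: 0.62 × 2.39 × 15 = 22.23 mm
mid-season: 0.68 × 5.74 × 45 = 175.64 mm
late-season: 0.68 × 3.10 × 30 = 63.24 mm
Seasonal total = 261.11 mm

261 mm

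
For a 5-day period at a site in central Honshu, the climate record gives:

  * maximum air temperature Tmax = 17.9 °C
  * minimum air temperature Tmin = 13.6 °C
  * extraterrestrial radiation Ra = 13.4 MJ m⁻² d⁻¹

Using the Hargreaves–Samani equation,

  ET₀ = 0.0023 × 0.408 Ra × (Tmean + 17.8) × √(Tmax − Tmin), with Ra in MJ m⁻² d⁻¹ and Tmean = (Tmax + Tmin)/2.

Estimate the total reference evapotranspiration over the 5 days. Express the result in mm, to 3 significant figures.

Tmean = (17.9 + 13.6)/2 = 15.75 °C
0.408 Ra = 0.408 × 13.4 = 5.4672 mm/d equivalent
ET₀ = 0.0023 × 5.4672 × (15.75 + 17.8) × √4.3 = 0.0023 × 5.4672 × 33.55 × 2.0736 = 0.8748 mm/d
Over 5 days: 0.8748 × 5 = 4.374 mm

4.37 mm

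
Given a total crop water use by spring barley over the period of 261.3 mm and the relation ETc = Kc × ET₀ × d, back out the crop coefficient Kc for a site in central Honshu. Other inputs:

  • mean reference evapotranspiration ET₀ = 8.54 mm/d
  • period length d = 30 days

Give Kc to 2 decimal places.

1.02

ETc = Kc × ET₀ × d  ⇒  Kc = ETc / (ET₀ × d)
Kc = 261.3 / (8.54 × 30) = 261.3 / 256.20 = 1.0199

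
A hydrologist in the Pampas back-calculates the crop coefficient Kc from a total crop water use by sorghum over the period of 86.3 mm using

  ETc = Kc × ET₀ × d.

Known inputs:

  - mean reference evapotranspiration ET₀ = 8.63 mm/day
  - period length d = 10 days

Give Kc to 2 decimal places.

ETc = Kc × ET₀ × d  ⇒  Kc = ETc / (ET₀ × d)
Kc = 86.3 / (8.63 × 10) = 86.3 / 86.30 = 1.0000

1.00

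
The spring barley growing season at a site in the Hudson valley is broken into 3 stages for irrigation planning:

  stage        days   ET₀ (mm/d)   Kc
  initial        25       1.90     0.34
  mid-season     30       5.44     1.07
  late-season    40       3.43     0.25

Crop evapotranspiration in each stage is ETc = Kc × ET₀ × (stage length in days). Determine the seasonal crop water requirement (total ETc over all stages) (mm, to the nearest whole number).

initial: 0.34 × 1.90 × 25 = 16.15 mm
mid-season: 1.07 × 5.44 × 30 = 174.62 mm
late-season: 0.25 × 3.43 × 40 = 34.30 mm
Seasonal total = 225.07 mm

225 mm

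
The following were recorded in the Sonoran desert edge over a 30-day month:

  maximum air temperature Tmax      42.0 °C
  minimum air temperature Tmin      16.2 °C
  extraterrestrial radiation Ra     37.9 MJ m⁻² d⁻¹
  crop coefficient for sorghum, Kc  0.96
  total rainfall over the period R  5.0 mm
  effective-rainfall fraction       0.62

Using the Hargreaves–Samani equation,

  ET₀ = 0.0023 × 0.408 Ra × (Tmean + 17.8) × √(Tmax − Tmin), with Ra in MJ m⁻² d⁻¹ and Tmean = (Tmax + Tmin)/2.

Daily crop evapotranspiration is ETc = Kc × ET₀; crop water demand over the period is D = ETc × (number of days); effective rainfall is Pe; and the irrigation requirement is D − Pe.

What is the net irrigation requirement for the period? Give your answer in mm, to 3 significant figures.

241 mm

Tmean = (42.0 + 16.2)/2 = 29.10 °C
0.408 Ra = 0.408 × 37.9 = 15.4632 mm/d equivalent
ET₀ = 0.0023 × 15.4632 × (29.10 + 17.8) × √25.8 = 0.0023 × 15.4632 × 46.90 × 5.0794 = 8.4725 mm/d
ETc = Kc × ET₀ = 0.96 × 8.4725 = 8.1336 mm/d
Crop demand D = ETc × 30 d = 8.1336 × 30 = 244.008 mm
Pe = 0.62 × 5.0 = 3.100 mm
D − Pe = 244.008 − 3.100 = 240.908 mm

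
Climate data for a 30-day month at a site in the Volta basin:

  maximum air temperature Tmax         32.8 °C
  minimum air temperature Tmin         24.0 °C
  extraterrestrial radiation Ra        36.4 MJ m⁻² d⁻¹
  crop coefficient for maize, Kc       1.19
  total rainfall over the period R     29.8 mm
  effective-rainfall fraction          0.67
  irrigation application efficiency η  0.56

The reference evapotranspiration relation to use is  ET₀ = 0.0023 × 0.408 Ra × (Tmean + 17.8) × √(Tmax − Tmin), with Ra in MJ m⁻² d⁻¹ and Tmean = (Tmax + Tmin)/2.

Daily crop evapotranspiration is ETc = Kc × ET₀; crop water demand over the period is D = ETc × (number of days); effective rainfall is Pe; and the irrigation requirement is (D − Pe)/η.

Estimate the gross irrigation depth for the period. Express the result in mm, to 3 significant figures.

263 mm

Tmean = (32.8 + 24.0)/2 = 28.40 °C
0.408 Ra = 0.408 × 36.4 = 14.8512 mm/d equivalent
ET₀ = 0.0023 × 14.8512 × (28.40 + 17.8) × √8.8 = 0.0023 × 14.8512 × 46.20 × 2.9665 = 4.6814 mm/d
ETc = Kc × ET₀ = 1.19 × 4.6814 = 5.5709 mm/d
Crop demand D = ETc × 30 d = 5.5709 × 30 = 167.127 mm
Pe = 0.67 × 29.8 = 19.966 mm
D − Pe = 167.127 − 19.966 = 147.161 mm
Gross irrigation = 147.161 / 0.56 = 262.788 mm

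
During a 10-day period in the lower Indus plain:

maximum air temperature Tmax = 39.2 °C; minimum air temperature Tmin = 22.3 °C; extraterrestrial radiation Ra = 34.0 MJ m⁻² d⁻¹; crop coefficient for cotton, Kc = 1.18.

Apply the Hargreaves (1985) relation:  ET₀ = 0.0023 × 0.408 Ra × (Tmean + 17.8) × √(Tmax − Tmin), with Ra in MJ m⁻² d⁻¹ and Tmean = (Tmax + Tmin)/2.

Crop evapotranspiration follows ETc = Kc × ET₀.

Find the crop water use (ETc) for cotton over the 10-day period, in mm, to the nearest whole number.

75 mm

Tmean = (39.2 + 22.3)/2 = 30.75 °C
0.408 Ra = 0.408 × 34.0 = 13.8720 mm/d equivalent
ET₀ = 0.0023 × 13.8720 × (30.75 + 17.8) × √16.9 = 0.0023 × 13.8720 × 48.55 × 4.1110 = 6.3680 mm/d
ETc = Kc × ET₀ = 1.18 × 6.3680 = 7.5142 mm/d
Over 10 days: 7.5142 × 10 = 75.142 mm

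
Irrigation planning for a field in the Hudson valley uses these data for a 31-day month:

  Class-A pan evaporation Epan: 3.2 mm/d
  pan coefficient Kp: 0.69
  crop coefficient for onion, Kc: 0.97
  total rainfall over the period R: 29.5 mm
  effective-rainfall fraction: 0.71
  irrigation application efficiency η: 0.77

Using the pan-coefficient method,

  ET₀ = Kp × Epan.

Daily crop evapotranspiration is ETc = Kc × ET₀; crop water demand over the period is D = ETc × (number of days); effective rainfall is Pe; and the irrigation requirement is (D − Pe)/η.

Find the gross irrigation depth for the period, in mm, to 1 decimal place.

59.0 mm

ET₀ = 0.69 × 3.2 = 2.2080 mm/d
ETc = Kc × ET₀ = 0.97 × 2.2080 = 2.1418 mm/d
Crop demand D = ETc × 31 d = 2.1418 × 31 = 66.396 mm
Pe = 0.71 × 29.5 = 20.945 mm
D − Pe = 66.396 − 20.945 = 45.451 mm
Gross irrigation = 45.451 / 0.77 = 59.027 mm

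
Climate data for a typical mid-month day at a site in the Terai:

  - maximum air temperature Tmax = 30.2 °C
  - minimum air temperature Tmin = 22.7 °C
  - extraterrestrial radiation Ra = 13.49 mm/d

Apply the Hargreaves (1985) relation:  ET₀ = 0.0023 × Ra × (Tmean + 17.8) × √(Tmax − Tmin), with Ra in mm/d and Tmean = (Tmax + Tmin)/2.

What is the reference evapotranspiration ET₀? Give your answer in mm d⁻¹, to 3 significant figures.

Tmean = (30.2 + 22.7)/2 = 26.45 °C
ET₀ = 0.0023 × 13.49 × (26.45 + 17.8) × √7.5 = 0.0023 × 13.49 × 44.25 × 2.7386 = 3.7599 mm/d

3.76 mm d⁻¹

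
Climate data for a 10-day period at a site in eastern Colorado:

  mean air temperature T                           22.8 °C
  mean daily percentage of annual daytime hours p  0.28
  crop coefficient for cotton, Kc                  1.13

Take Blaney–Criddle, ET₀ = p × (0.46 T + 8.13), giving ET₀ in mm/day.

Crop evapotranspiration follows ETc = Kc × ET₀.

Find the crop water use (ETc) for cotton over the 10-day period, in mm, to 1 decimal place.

58.9 mm

ET₀ = 0.28 × (0.46 × 22.8 + 8.13) = 0.28 × 18.618 = 5.2130 mm/d
ETc = Kc × ET₀ = 1.13 × 5.2130 = 5.8907 mm/d
Over 10 days: 5.8907 × 10 = 58.907 mm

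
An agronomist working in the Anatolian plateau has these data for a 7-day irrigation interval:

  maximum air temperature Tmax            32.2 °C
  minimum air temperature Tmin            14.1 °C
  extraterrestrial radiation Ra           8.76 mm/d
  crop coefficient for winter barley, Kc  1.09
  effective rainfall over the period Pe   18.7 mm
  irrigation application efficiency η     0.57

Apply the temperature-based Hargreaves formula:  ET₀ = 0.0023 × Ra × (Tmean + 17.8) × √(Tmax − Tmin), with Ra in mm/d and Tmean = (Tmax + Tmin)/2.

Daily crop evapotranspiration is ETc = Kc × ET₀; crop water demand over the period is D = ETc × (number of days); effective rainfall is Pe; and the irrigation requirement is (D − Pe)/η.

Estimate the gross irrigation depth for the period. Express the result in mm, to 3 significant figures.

14.2 mm

Tmean = (32.2 + 14.1)/2 = 23.15 °C
ET₀ = 0.0023 × 8.76 × (23.15 + 17.8) × √18.1 = 0.0023 × 8.76 × 40.95 × 4.2544 = 3.5101 mm/d
ETc = Kc × ET₀ = 1.09 × 3.5101 = 3.8260 mm/d
Crop demand D = ETc × 7 d = 3.8260 × 7 = 26.782 mm
D − Pe = 26.782 − 18.7 = 8.082 mm
Gross irrigation = 8.082 / 0.57 = 14.179 mm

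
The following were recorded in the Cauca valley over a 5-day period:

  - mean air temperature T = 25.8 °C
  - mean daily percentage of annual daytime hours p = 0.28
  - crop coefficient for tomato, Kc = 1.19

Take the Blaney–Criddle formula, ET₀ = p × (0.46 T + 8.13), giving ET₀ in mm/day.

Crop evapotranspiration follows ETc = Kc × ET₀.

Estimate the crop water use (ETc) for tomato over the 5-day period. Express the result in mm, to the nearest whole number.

ET₀ = 0.28 × (0.46 × 25.8 + 8.13) = 0.28 × 19.998 = 5.5994 mm/d
ETc = Kc × ET₀ = 1.19 × 5.5994 = 6.6633 mm/d
Over 5 days: 6.6633 × 5 = 33.317 mm

33 mm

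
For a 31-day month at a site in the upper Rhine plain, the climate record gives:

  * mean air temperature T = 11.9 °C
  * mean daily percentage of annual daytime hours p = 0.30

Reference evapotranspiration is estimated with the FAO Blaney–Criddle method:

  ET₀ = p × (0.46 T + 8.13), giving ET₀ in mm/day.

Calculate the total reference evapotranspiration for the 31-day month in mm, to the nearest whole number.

127 mm

ET₀ = 0.30 × (0.46 × 11.9 + 8.13) = 0.30 × 13.604 = 4.0812 mm/d
Monthly total = 4.0812 × 31 = 126.517 mm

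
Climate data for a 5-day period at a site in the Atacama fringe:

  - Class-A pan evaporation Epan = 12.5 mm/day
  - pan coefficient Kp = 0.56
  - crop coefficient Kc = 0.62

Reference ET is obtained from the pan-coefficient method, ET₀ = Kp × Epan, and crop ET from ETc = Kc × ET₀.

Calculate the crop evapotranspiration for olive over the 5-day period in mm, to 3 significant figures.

21.7 mm

ET₀ = 0.56 × 12.5 = 7.0000 mm/d
ETc = Kc × ET₀ = 0.62 × 7.0000 = 4.3400 mm/d
Over 5 days: 4.3400 × 5 = 21.700 mm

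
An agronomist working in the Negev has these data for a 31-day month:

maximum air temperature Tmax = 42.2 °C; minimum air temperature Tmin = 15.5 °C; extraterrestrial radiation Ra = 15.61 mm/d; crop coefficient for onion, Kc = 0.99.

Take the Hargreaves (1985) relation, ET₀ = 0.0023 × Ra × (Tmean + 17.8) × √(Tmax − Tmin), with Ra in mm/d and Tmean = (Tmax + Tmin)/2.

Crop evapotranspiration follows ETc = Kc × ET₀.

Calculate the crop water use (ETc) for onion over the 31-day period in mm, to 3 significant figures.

Tmean = (42.2 + 15.5)/2 = 28.85 °C
ET₀ = 0.0023 × 15.61 × (28.85 + 17.8) × √26.7 = 0.0023 × 15.61 × 46.65 × 5.1672 = 8.6544 mm/d
ETc = Kc × ET₀ = 0.99 × 8.6544 = 8.5679 mm/d
Over 31 days: 8.5679 × 31 = 265.605 mm

266 mm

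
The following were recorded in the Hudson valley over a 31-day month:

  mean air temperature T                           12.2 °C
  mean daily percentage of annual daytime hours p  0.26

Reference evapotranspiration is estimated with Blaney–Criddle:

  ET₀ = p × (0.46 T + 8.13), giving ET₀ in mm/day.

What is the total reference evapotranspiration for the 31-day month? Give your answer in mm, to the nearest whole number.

111 mm

ET₀ = 0.26 × (0.46 × 12.2 + 8.13) = 0.26 × 13.742 = 3.5729 mm/d
Monthly total = 3.5729 × 31 = 110.760 mm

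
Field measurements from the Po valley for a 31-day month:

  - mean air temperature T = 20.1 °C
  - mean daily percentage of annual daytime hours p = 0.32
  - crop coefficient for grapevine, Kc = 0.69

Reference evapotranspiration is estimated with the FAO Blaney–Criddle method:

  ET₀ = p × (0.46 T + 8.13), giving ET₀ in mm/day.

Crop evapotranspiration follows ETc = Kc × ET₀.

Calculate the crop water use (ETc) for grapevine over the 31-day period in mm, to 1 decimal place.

ET₀ = 0.32 × (0.46 × 20.1 + 8.13) = 0.32 × 17.376 = 5.5603 mm/d
ETc = Kc × ET₀ = 0.69 × 5.5603 = 3.8366 mm/d
Over 31 days: 3.8366 × 31 = 118.935 mm

118.9 mm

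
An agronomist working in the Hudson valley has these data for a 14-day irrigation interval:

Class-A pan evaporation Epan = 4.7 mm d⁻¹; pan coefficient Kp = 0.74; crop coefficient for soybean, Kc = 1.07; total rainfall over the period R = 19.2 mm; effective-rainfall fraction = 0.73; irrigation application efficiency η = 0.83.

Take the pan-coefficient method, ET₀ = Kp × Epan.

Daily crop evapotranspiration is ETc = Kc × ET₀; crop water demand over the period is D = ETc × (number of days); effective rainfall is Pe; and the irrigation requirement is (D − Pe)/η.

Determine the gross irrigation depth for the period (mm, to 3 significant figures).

45.9 mm

ET₀ = 0.74 × 4.7 = 3.4780 mm/d
ETc = Kc × ET₀ = 1.07 × 3.4780 = 3.7215 mm/d
Crop demand D = ETc × 14 d = 3.7215 × 14 = 52.101 mm
Pe = 0.73 × 19.2 = 14.016 mm
D − Pe = 52.101 − 14.016 = 38.085 mm
Gross irrigation = 38.085 / 0.83 = 45.886 mm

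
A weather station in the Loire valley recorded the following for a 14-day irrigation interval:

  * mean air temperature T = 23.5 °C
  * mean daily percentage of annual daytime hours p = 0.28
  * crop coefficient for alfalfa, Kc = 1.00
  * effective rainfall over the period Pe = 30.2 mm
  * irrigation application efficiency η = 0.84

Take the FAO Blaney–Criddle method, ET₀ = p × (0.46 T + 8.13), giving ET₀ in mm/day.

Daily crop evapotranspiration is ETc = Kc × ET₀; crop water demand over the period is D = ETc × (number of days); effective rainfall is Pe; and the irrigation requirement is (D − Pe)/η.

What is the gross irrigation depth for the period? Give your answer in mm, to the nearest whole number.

ET₀ = 0.28 × (0.46 × 23.5 + 8.13) = 0.28 × 18.940 = 5.3032 mm/d
ETc = Kc × ET₀ = 1.00 × 5.3032 = 5.3032 mm/d
Crop demand D = ETc × 14 d = 5.3032 × 14 = 74.245 mm
D − Pe = 74.245 − 30.2 = 44.045 mm
Gross irrigation = 44.045 / 0.84 = 52.435 mm

52 mm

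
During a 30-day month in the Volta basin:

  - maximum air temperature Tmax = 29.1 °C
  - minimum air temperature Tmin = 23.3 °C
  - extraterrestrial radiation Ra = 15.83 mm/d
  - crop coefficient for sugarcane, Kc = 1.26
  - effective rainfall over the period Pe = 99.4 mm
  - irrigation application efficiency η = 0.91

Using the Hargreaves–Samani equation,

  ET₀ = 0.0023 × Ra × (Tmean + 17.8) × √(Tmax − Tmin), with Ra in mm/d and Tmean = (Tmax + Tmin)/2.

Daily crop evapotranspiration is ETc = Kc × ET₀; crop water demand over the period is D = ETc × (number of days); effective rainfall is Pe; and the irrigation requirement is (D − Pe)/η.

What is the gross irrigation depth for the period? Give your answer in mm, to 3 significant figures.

51.0 mm

Tmean = (29.1 + 23.3)/2 = 26.20 °C
ET₀ = 0.0023 × 15.83 × (26.20 + 17.8) × √5.8 = 0.0023 × 15.83 × 44.00 × 2.4083 = 3.8581 mm/d
ETc = Kc × ET₀ = 1.26 × 3.8581 = 4.8612 mm/d
Crop demand D = ETc × 30 d = 4.8612 × 30 = 145.836 mm
D − Pe = 145.836 − 99.4 = 46.436 mm
Gross irrigation = 46.436 / 0.91 = 51.029 mm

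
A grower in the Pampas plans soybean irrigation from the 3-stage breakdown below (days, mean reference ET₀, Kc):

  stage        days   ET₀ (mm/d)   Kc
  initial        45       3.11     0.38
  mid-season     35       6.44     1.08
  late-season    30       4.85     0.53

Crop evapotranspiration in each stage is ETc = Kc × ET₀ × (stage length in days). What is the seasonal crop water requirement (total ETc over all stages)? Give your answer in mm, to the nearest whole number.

374 mm

initial: 0.38 × 3.11 × 45 = 53.18 mm
mid-season: 1.08 × 6.44 × 35 = 243.43 mm
late-season: 0.53 × 4.85 × 30 = 77.12 mm
Seasonal total = 373.73 mm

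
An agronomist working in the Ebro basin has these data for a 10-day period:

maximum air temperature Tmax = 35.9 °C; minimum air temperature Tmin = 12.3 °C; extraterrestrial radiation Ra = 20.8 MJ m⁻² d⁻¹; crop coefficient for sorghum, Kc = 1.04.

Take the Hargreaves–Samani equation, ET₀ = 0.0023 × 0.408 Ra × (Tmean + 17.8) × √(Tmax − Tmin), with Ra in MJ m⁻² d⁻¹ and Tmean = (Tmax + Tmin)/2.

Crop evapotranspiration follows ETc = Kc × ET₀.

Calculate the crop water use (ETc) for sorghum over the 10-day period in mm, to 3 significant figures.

Tmean = (35.9 + 12.3)/2 = 24.10 °C
0.408 Ra = 0.408 × 20.8 = 8.4864 mm/d equivalent
ET₀ = 0.0023 × 8.4864 × (24.10 + 17.8) × √23.6 = 0.0023 × 8.4864 × 41.90 × 4.8580 = 3.9730 mm/d
ETc = Kc × ET₀ = 1.04 × 3.9730 = 4.1319 mm/d
Over 10 days: 4.1319 × 10 = 41.319 mm

41.3 mm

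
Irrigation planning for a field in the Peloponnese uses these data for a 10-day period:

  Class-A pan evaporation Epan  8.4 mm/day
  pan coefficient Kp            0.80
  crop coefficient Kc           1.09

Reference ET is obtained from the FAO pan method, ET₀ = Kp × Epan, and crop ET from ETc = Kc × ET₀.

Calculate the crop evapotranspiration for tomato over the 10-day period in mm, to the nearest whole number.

73 mm

ET₀ = 0.80 × 8.4 = 6.7200 mm/d
ETc = Kc × ET₀ = 1.09 × 6.7200 = 7.3248 mm/d
Over 10 days: 7.3248 × 10 = 73.248 mm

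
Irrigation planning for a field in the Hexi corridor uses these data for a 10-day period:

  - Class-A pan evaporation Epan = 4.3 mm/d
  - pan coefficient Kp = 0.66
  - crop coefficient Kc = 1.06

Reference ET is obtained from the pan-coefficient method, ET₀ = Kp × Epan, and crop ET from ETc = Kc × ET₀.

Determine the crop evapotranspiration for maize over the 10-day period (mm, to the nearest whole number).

30 mm

ET₀ = 0.66 × 4.3 = 2.8380 mm/d
ETc = Kc × ET₀ = 1.06 × 2.8380 = 3.0083 mm/d
Over 10 days: 3.0083 × 10 = 30.083 mm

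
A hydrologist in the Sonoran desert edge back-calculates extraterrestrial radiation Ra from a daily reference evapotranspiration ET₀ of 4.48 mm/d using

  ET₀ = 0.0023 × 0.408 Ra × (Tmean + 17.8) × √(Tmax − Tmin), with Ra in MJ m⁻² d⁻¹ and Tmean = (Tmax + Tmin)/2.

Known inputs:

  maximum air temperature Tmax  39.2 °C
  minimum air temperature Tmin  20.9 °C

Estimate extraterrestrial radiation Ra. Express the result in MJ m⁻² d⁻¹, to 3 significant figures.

Tmean = (39.2+20.9)/2 = 30.05 °C; ΔT = 18.3
Ra = ET₀ / [0.0023 × 0.408 × (Tmean+17.8) × √ΔT]
   = 4.48 / (0.0023 × 0.408 × 47.85 × 4.2778) = 23.323 MJ m⁻² d⁻¹

23.3 MJ m⁻² d⁻¹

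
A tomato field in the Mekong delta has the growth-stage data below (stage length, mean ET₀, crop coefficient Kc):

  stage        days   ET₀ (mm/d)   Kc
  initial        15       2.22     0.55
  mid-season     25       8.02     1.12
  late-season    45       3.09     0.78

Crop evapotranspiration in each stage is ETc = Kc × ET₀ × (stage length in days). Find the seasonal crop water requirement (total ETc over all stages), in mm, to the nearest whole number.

351 mm

initial: 0.55 × 2.22 × 15 = 18.32 mm
mid-season: 1.12 × 8.02 × 25 = 224.56 mm
late-season: 0.78 × 3.09 × 45 = 108.46 mm
Seasonal total = 351.34 mm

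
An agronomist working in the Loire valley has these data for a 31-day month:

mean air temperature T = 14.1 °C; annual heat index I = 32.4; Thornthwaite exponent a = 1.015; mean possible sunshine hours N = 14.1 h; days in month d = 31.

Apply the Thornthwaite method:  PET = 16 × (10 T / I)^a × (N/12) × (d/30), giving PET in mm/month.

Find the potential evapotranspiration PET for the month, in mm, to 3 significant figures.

86.4 mm

10T/I = 10 × 14.1 / 32.4 = 4.3519
(10T/I)^a = 4.3519^1.015 = 4.4490
Uncorrected PET = 16 × 4.4490 = 71.184 mm
Correction = (N/12)(d/30) = (14.1/12)(31/30) = 1.2142
PET = 71.184 × 1.2142 = 86.432 mm/month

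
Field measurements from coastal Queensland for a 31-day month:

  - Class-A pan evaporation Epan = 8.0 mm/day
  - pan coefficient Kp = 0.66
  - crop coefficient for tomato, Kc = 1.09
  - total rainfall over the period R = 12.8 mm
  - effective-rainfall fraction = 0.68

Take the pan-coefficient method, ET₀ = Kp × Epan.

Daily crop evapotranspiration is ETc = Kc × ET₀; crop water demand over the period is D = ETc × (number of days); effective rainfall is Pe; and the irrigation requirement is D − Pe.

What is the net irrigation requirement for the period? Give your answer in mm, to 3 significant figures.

170 mm

ET₀ = 0.66 × 8.0 = 5.2800 mm/d
ETc = Kc × ET₀ = 1.09 × 5.2800 = 5.7552 mm/d
Crop demand D = ETc × 31 d = 5.7552 × 31 = 178.411 mm
Pe = 0.68 × 12.8 = 8.704 mm
D − Pe = 178.411 − 8.704 = 169.707 mm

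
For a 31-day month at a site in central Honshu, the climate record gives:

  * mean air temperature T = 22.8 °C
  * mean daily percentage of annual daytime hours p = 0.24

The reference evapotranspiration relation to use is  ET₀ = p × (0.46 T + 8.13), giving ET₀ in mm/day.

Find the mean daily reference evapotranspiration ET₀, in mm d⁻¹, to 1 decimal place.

4.5 mm d⁻¹

ET₀ = 0.24 × (0.46 × 22.8 + 8.13) = 0.24 × 18.618 = 4.4683 mm/d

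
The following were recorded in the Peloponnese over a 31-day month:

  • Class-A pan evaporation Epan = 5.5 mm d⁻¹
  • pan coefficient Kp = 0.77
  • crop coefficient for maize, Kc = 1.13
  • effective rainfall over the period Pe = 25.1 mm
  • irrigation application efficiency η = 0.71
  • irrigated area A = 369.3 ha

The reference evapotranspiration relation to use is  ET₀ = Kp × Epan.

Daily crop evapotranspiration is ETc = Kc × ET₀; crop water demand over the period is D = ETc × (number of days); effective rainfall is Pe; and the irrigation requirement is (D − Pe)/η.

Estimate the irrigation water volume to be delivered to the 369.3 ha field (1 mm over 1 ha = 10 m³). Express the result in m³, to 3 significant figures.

641000 m³

ET₀ = 0.77 × 5.5 = 4.2350 mm/d
ETc = Kc × ET₀ = 1.13 × 4.2350 = 4.7856 mm/d
Crop demand D = ETc × 31 d = 4.7856 × 31 = 148.354 mm
D − Pe = 148.354 − 25.1 = 123.254 mm
Gross irrigation = 123.254 / 0.71 = 173.597 mm
Volume = 173.597 mm × 369.3 ha × 10 = 641093.7 m³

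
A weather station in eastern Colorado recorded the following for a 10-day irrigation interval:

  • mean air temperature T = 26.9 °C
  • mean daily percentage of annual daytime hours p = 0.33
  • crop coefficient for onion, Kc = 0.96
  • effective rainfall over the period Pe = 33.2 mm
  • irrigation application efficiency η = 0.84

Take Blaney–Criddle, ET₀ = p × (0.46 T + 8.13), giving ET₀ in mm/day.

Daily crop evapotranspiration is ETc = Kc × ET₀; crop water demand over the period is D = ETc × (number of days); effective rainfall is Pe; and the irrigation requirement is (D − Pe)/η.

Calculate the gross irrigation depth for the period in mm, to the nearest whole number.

38 mm

ET₀ = 0.33 × (0.46 × 26.9 + 8.13) = 0.33 × 20.504 = 6.7663 mm/d
ETc = Kc × ET₀ = 0.96 × 6.7663 = 6.4956 mm/d
Crop demand D = ETc × 10 d = 6.4956 × 10 = 64.956 mm
D − Pe = 64.956 − 33.2 = 31.756 mm
Gross irrigation = 31.756 / 0.84 = 37.805 mm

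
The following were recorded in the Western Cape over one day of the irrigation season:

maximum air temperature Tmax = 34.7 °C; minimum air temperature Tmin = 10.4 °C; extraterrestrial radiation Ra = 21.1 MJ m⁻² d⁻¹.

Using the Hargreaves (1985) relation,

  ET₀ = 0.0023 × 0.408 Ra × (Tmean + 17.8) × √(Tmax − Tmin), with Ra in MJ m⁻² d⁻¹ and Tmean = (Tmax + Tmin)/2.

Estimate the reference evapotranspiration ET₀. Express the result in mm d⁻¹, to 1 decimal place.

Tmean = (34.7 + 10.4)/2 = 22.55 °C
0.408 Ra = 0.408 × 21.1 = 8.6088 mm/d equivalent
ET₀ = 0.0023 × 8.6088 × (22.55 + 17.8) × √24.3 = 0.0023 × 8.6088 × 40.35 × 4.9295 = 3.9384 mm/d

3.9 mm d⁻¹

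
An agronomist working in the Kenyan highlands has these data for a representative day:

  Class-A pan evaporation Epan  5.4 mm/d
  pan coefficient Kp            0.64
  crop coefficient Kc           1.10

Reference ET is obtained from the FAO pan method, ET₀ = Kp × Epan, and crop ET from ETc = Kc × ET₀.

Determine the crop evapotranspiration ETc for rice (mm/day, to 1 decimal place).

3.8 mm/day

ET₀ = 0.64 × 5.4 = 3.4560 mm/d
ETc = Kc × ET₀ = 1.10 × 3.4560 = 3.8016 mm/d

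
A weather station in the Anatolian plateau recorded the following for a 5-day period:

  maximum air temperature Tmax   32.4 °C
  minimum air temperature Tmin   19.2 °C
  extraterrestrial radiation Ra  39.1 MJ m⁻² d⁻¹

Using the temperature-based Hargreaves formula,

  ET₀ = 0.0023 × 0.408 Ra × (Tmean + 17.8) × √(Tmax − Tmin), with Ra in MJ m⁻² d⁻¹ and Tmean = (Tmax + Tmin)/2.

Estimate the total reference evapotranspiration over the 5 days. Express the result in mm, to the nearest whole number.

29 mm

Tmean = (32.4 + 19.2)/2 = 25.80 °C
0.408 Ra = 0.408 × 39.1 = 15.9528 mm/d equivalent
ET₀ = 0.0023 × 15.9528 × (25.80 + 17.8) × √13.2 = 0.0023 × 15.9528 × 43.60 × 3.6332 = 5.8122 mm/d
Over 5 days: 5.8122 × 5 = 29.061 mm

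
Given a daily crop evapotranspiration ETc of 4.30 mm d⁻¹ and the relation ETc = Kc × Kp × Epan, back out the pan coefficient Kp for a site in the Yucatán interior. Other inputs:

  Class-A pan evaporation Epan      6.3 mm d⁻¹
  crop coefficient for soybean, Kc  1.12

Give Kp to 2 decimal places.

ETc = Kc × Kp × Epan  ⇒  Kp = ETc / (Kc × Epan)
Kp = 4.30 / (1.12 × 6.3) = 4.30 / 7.056 = 0.6094

0.61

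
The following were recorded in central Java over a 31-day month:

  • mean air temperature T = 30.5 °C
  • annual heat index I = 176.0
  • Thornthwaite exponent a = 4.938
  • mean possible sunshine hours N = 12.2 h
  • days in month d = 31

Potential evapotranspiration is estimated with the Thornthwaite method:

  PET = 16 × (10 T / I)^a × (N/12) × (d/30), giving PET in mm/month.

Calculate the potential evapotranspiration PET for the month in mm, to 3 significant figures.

254 mm

10T/I = 10 × 30.5 / 176.0 = 1.7330
(10T/I)^a = 1.7330^4.938 = 15.1073
Uncorrected PET = 16 × 15.1073 = 241.717 mm
Correction = (N/12)(d/30) = (12.2/12)(31/30) = 1.0506
PET = 241.717 × 1.0506 = 253.948 mm/month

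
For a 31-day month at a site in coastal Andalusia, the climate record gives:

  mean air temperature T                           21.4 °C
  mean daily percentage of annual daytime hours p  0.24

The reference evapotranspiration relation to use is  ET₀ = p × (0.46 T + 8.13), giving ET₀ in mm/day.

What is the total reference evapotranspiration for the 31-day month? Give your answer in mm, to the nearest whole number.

134 mm

ET₀ = 0.24 × (0.46 × 21.4 + 8.13) = 0.24 × 17.974 = 4.3138 mm/d
Monthly total = 4.3138 × 31 = 133.728 mm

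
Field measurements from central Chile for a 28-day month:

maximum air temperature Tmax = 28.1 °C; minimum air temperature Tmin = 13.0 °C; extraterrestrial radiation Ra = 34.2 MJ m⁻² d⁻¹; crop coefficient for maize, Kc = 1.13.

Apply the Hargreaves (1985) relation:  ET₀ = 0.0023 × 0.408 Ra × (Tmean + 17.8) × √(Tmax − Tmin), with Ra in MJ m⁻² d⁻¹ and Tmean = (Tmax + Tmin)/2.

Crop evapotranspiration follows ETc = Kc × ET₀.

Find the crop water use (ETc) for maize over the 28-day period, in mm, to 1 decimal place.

Tmean = (28.1 + 13.0)/2 = 20.55 °C
0.408 Ra = 0.408 × 34.2 = 13.9536 mm/d equivalent
ET₀ = 0.0023 × 13.9536 × (20.55 + 17.8) × √15.1 = 0.0023 × 13.9536 × 38.35 × 3.8859 = 4.7827 mm/d
ETc = Kc × ET₀ = 1.13 × 4.7827 = 5.4045 mm/d
Over 28 days: 5.4045 × 28 = 151.326 mm

151.3 mm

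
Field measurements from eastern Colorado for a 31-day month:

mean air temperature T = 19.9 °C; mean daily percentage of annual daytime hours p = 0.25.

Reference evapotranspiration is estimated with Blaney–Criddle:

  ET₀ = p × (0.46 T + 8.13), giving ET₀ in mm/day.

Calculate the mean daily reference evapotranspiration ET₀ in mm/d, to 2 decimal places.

4.32 mm/d

ET₀ = 0.25 × (0.46 × 19.9 + 8.13) = 0.25 × 17.284 = 4.3210 mm/d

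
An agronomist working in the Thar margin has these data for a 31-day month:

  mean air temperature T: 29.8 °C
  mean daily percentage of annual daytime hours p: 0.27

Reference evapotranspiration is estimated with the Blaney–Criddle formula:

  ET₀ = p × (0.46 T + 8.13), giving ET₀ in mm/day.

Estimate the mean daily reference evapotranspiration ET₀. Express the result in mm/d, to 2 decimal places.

ET₀ = 0.27 × (0.46 × 29.8 + 8.13) = 0.27 × 21.838 = 5.8963 mm/d

5.90 mm/d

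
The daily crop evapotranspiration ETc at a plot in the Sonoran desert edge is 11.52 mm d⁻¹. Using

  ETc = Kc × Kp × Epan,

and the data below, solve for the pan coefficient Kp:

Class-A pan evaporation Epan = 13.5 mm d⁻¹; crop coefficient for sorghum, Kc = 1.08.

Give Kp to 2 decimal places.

0.79

ETc = Kc × Kp × Epan  ⇒  Kp = ETc / (Kc × Epan)
Kp = 11.52 / (1.08 × 13.5) = 11.52 / 14.580 = 0.7901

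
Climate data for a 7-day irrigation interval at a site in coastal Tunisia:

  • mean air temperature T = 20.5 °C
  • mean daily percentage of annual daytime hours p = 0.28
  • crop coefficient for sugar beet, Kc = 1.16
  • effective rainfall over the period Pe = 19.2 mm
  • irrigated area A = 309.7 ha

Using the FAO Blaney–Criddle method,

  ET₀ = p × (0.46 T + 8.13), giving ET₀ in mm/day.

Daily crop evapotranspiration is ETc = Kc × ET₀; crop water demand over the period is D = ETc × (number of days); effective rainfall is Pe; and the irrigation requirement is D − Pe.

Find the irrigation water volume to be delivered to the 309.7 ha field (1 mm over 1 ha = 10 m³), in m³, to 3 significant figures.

64200 m³

ET₀ = 0.28 × (0.46 × 20.5 + 8.13) = 0.28 × 17.560 = 4.9168 mm/d
ETc = Kc × ET₀ = 1.16 × 4.9168 = 5.7035 mm/d
Crop demand D = ETc × 7 d = 5.7035 × 7 = 39.925 mm
D − Pe = 39.925 − 19.2 = 20.725 mm
Volume = 20.725 mm × 309.7 ha × 10 = 64185.3 m³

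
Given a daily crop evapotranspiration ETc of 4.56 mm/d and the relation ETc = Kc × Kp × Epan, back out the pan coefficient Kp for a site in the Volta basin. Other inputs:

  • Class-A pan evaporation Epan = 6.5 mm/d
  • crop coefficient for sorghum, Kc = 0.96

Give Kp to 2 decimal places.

0.73

ETc = Kc × Kp × Epan  ⇒  Kp = ETc / (Kc × Epan)
Kp = 4.56 / (0.96 × 6.5) = 4.56 / 6.240 = 0.7308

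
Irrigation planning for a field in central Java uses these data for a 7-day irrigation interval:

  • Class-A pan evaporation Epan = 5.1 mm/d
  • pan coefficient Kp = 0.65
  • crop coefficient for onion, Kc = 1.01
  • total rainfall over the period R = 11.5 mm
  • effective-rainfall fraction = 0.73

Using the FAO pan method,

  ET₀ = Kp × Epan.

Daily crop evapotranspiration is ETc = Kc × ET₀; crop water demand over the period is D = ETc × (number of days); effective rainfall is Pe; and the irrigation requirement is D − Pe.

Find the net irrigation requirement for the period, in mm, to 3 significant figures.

ET₀ = 0.65 × 5.1 = 3.3150 mm/d
ETc = Kc × ET₀ = 1.01 × 3.3150 = 3.3482 mm/d
Crop demand D = ETc × 7 d = 3.3482 × 7 = 23.437 mm
Pe = 0.73 × 11.5 = 8.395 mm
D − Pe = 23.437 − 8.395 = 15.042 mm

15.0 mm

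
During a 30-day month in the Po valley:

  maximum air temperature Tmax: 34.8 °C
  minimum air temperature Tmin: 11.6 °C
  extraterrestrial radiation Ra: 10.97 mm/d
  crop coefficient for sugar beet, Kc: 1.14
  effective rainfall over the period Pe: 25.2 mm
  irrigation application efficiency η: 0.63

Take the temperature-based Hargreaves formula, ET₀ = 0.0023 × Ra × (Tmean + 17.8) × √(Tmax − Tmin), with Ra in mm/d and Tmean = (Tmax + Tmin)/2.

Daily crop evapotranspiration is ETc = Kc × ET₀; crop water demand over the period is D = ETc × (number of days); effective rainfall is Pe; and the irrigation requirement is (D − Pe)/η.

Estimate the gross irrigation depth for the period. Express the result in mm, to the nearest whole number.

230 mm

Tmean = (34.8 + 11.6)/2 = 23.20 °C
ET₀ = 0.0023 × 10.97 × (23.20 + 17.8) × √23.2 = 0.0023 × 10.97 × 41.00 × 4.8166 = 4.9826 mm/d
ETc = Kc × ET₀ = 1.14 × 4.9826 = 5.6802 mm/d
Crop demand D = ETc × 30 d = 5.6802 × 30 = 170.406 mm
D − Pe = 170.406 − 25.2 = 145.206 mm
Gross irrigation = 145.206 / 0.63 = 230.486 mm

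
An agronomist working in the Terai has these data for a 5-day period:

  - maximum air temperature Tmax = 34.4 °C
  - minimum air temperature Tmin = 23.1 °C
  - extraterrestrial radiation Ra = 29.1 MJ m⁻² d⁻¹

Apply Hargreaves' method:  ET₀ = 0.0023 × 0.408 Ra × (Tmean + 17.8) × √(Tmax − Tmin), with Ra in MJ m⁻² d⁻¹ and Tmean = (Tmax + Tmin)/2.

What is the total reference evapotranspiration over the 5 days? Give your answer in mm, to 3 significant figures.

Tmean = (34.4 + 23.1)/2 = 28.75 °C
0.408 Ra = 0.408 × 29.1 = 11.8728 mm/d equivalent
ET₀ = 0.0023 × 11.8728 × (28.75 + 17.8) × √11.3 = 0.0023 × 11.8728 × 46.55 × 3.3615 = 4.2730 mm/d
Over 5 days: 4.2730 × 5 = 21.365 mm

21.4 mm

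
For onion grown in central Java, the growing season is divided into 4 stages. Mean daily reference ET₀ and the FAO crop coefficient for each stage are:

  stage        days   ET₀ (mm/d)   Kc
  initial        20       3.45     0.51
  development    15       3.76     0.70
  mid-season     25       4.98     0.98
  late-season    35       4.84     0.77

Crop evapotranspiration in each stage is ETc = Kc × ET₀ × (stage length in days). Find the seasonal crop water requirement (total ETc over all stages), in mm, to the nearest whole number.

initial: 0.51 × 3.45 × 20 = 35.19 mm
development: 0.70 × 3.76 × 15 = 39.48 mm
mid-season: 0.98 × 4.98 × 25 = 122.01 mm
late-season: 0.77 × 4.84 × 35 = 130.44 mm
Seasonal total = 327.12 mm

327 mm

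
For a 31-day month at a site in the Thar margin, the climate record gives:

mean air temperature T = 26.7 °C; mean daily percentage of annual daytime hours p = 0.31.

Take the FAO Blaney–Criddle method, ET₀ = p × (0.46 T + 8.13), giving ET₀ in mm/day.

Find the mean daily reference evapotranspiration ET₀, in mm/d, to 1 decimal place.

6.3 mm/d

ET₀ = 0.31 × (0.46 × 26.7 + 8.13) = 0.31 × 20.412 = 6.3277 mm/d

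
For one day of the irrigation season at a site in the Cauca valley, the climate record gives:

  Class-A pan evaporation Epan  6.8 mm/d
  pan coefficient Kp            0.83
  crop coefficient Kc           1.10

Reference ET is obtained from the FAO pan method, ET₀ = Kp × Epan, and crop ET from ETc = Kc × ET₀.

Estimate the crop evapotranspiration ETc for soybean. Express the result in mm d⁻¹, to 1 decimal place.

6.2 mm d⁻¹

ET₀ = 0.83 × 6.8 = 5.6440 mm/d
ETc = Kc × ET₀ = 1.10 × 5.6440 = 6.2084 mm/d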